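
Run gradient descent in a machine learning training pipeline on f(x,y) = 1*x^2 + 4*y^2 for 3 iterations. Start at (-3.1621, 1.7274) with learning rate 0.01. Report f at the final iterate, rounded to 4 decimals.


Gradient descent on f(x,y) = 1*x^2 + 4*y^2.
Starting point: (-3.1621, 1.7274), alpha = 0.01
Step 1: grad_x = 2*1*-3.1621 = -6.3242, grad_y = 2*4*1.7274 = 13.8192
  x_1 = -3.1621 - 0.01*-6.3242 = -3.0989
  y_1 = 1.7274 - 0.01*13.8192 = 1.5892
Step 2: grad_x = 2*1*-3.0989 = -6.1977, grad_y = 2*4*1.5892 = 12.7137
  x_2 = -3.0989 - 0.01*-6.1977 = -3.0369
  y_2 = 1.5892 - 0.01*12.7137 = 1.4621
Step 3: grad_x = 2*1*-3.0369 = -6.0738, grad_y = 2*4*1.4621 = 11.6966
  x_3 = -3.0369 - 0.01*-6.0738 = -2.9761
  y_3 = 1.4621 - 0.01*11.6966 = 1.3451
f(-2.9761, 1.3451) = 1*(-2.9761)^2 + 4*1.3451^2 = 16.0947


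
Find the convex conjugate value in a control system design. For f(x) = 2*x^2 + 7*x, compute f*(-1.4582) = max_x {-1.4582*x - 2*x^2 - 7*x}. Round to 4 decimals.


f*(y) = sup_x {y*x - a*x^2 - b*x} = sup_x {(y-b)*x - a*x^2}
FOC: (y - b) - 2a*x = 0 => x* = (y - b)/(2a)
x* = (-1.4582 - 7)/(2*2) = -2.1146
f*(-1.4582) = (y-b)^2/(4a) = (-1.4582 - 7)^2/(4*2)
= 71.5411/8 = 8.9426


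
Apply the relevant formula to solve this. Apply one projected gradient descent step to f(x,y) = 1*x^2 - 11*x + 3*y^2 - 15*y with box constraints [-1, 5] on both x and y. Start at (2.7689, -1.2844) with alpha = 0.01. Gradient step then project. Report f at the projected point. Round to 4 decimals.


Step 1: Compute gradient at (2.7689, -1.2844).
grad_x = 2*1*2.7689 - 11 = -5.4622
grad_y = 2*3*-1.2844 - 15 = -22.7064
Step 2: Gradient step.
x_raw = 2.7689 - 0.01*-5.4622 = 2.8235
y_raw = -1.2844 - 0.01*-22.7064 = -1.0573
Step 3: Project onto [-1, 5].
x_proj = clip(2.8235) = 2.8235
y_proj = clip(-1.0573) = -1.0
Step 4: Evaluate f.
f(2.8235, -1.0) = -5.0865


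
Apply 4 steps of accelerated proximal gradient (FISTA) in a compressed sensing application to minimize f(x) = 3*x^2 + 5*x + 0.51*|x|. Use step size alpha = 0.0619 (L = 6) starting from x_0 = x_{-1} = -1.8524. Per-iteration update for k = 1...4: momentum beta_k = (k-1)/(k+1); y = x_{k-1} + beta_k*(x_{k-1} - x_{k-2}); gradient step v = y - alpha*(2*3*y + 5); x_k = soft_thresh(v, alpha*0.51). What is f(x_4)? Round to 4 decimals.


FISTA on f(x) = 3*x^2 + 5*x + 0.51*|x|
L = 6, alpha = 0.0619
Iteration 1: beta = 0.0, y = -1.8524 + 0.0*(-1.8524 + 1.8524) = -1.8524
  grad(y) = -6.1144, v = y - alpha*grad = -1.4739
  prox(v) = soft_thresh(-1.4739, 0.0316) = -1.4423
Iteration 2: beta = 0.3333, y = -1.4423 + 0.3333*(-1.4423 + 1.8524) = -1.3057
  grad(y) = -2.834, v = y - alpha*grad = -1.1302
  prox(v) = soft_thresh(-1.1302, 0.0316) = -1.0987
Iteration 3: beta = 0.5, y = -1.0987 + 0.5*(-1.0987 + 1.4423) = -0.9268
  grad(y) = -0.561, v = y - alpha*grad = -0.8921
  prox(v) = soft_thresh(-0.8921, 0.0316) = -0.8605
Iteration 4: beta = 0.6, y = -0.8605 + 0.6*(-0.8605 + 1.0987) = -0.7177
  grad(y) = 0.694, v = y - alpha*grad = -0.7606
  prox(v) = soft_thresh(-0.7606, 0.0316) = -0.7291
f(x_4) = 3*(-0.7291)^2 + 5*(-0.7291) + 0.51*|-0.7291| = -1.6789


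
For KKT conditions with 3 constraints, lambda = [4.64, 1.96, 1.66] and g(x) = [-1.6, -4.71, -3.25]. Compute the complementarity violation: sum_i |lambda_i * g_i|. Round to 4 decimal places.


KKT complementary slackness check:
lambda_1 * g_1 = 4.64 * -1.6 = -7.424
lambda_2 * g_2 = 1.96 * -4.71 = -9.2316
lambda_3 * g_3 = 1.66 * -3.25 = -5.395
Total violation = 7.424 + 9.2316 + 5.395 = 22.0506


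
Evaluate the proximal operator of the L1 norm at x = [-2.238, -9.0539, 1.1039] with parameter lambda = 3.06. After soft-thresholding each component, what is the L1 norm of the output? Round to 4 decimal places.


Soft-thresholding with lambda = 3.06:
prox(-2.238) = sign(-2.238)*max(|-2.238| - 3.06, 0) = 0.0
prox(-9.0539) = sign(-9.0539)*max(|-9.0539| - 3.06, 0) = -5.9939
prox(1.1039) = sign(1.1039)*max(|1.1039| - 3.06, 0) = 0.0
prox(x) = [0.0, -5.9939, 0.0]
||prox(x)||_1 = 0.0 + 5.9939 + 0.0 = 5.9939


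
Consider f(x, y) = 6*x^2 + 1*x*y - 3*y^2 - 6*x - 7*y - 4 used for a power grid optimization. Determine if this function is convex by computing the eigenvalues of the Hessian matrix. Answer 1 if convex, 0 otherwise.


The Hessian of f(x,y) = 6*x^2 + 1*x*y - 3*y^2 - 6*x - 7*y - 4 is:
H = [[12, 1], [1, -6]]
Trace = 12 - 6 = 6
Determinant = 12*-6 - (1)^2 = -73
Discriminant = (6)^2 - 4*-73 = 328.0
Eigenvalues: lambda_1 = -6.0554, lambda_2 = 12.0554
The function is not convex.

0


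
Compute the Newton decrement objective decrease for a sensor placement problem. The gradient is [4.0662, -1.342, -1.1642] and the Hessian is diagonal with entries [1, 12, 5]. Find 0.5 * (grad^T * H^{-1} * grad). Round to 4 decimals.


Step 1: H is diagonal, so H^(-1) * g = [4.0662, -0.1118, -0.2328].
Step 2: g^T H^(-1) g = sum_i g_i^2 / H_ii
  = (4.0662)^2/1 + (-1.342)^2/12 + (-1.1642)^2/5
  = 16.534 + 0.1501 + 0.2711 = 16.9551
Step 3: Objective decrease = 0.5 * g^T H^(-1) g = 8.4776


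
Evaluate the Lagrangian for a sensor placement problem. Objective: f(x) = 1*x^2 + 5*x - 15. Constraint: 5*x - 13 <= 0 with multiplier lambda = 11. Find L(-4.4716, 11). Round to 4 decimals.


Step 1: Evaluate f(x).
f(-4.4716) = 1*(-4.4716)^2 + 5*(-4.4716) - 15 = -17.3628
Step 2: Evaluate g(x).
g(-4.4716) = 5*-4.4716 - 13 = -35.358
Step 3: Compute Lagrangian.
L = -17.3628 + 11*-35.358 = -406.3008


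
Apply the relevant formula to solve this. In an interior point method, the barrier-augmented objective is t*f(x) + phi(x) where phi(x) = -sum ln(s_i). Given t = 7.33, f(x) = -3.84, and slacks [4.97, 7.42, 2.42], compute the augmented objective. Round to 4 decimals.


Step 1: Compute log-barrier.
ln values: [1.6034, 2.0042, 0.8838]
phi = -(1.6034 + 2.0042 + 0.8838) = -4.4914
Step 2: Compute augmented objective.
t*f(x) = 7.33*-3.84 = -28.1472
Total = -28.1472 - 4.4914 = -32.6386


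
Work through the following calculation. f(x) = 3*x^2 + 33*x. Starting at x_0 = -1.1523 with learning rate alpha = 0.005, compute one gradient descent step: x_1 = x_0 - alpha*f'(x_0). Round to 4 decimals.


We compute the gradient at x_0 and apply the update.
f'(x) = 6*x + 33
f'(-1.1523) = 6*-1.1523 + 33 = 26.0862
x_1 = -1.1523 - 0.005*26.0862 = -1.2827


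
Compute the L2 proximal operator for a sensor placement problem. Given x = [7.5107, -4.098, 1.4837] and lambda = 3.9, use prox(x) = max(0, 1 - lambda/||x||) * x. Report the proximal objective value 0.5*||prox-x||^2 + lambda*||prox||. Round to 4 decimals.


Step 1: Compute ||x||.
||x|| = 8.6836
Step 2: Compute scaling factor.
scale = max(0, 1 - 3.9/8.6836) = 0.5509
Step 3: prox(x) = [4.1375, -2.2575, 0.8173]
||prox(x)|| = 4.7836
Step 4: Proximal objective.
0.5*||prox-x||^2 = 7.605
lambda*||prox|| = 18.656
Total = 26.2612


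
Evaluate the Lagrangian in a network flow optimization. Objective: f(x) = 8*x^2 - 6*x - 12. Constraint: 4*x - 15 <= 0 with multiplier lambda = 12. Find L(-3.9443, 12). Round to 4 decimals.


Step 1: Evaluate f(x).
f(-3.9443) = 8*(-3.9443)^2 - 6*(-3.9443) - 12 = 136.1258
Step 2: Evaluate g(x).
g(-3.9443) = 4*-3.9443 - 15 = -30.7772
Step 3: Compute Lagrangian.
L = 136.1258 + 12*-30.7772 = -233.2006


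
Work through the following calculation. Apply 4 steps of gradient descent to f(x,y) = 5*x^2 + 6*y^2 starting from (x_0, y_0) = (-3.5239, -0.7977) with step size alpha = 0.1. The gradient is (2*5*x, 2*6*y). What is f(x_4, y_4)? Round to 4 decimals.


Gradient descent on f(x,y) = 5*x^2 + 6*y^2.
Starting point: (-3.5239, -0.7977), alpha = 0.1
Step 1: grad_x = 2*5*-3.5239 = -35.239, grad_y = 2*6*-0.7977 = -9.5724
  x_1 = -3.5239 - 0.1*-35.239 = 0.0
  y_1 = -0.7977 - 0.1*-9.5724 = 0.1595
Step 2: grad_x = 2*5*0.0 = 0.0, grad_y = 2*6*0.1595 = 1.9145
  x_2 = 0.0 - 0.1*0.0 = 0.0
  y_2 = 0.1595 - 0.1*1.9145 = -0.0319
Step 3: grad_x = 2*5*0.0 = 0.0, grad_y = 2*6*-0.0319 = -0.3829
  x_3 = 0.0 - 0.1*0.0 = 0.0
  y_3 = -0.0319 - 0.1*-0.3829 = 0.0064
Step 4: grad_x = 2*5*0.0 = 0.0, grad_y = 2*6*0.0064 = 0.0766
  x_4 = 0.0 - 0.1*0.0 = 0.0
  y_4 = 0.0064 - 0.1*0.0766 = -0.0013
f(0.0, -0.0013) = 5*0.0^2 + 6*(-0.0013)^2 = 0.0


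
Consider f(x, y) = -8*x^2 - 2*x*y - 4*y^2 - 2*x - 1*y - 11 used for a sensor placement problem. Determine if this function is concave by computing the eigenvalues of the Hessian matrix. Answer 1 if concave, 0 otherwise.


The Hessian of f(x,y) = -8*x^2 - 2*x*y - 4*y^2 - 2*x - 1*y - 11 is:
H = [[-16, -2], [-2, -8]]
Trace = -16 - 8 = -24
Determinant = -16*-8 - (-2)^2 = 124
Discriminant = (-24)^2 - 4*124 = 80.0
Eigenvalues: lambda_1 = -16.4721, lambda_2 = -7.5279
The function is concave.

1


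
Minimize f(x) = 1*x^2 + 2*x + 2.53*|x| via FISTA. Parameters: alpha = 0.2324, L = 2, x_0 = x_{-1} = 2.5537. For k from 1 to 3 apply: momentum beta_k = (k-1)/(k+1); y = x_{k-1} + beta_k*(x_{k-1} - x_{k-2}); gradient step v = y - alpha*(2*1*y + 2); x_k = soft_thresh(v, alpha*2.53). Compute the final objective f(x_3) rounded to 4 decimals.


FISTA on f(x) = 1*x^2 + 2*x + 2.53*|x|
L = 2, alpha = 0.2324
Iteration 1: beta = 0.0, y = 2.5537 + 0.0*(2.5537 - 2.5537) = 2.5537
  grad(y) = 7.1074, v = y - alpha*grad = 0.9019
  prox(v) = soft_thresh(0.9019, 0.588) = 0.314
Iteration 2: beta = 0.3333, y = 0.314 + 0.3333*(0.314 - 2.5537) = -0.4326
  grad(y) = 1.1348, v = y - alpha*grad = -0.6963
  prox(v) = soft_thresh(-0.6963, 0.588) = -0.1084
Iteration 3: beta = 0.5, y = -0.1084 + 0.5*(-0.1084 - 0.314) = -0.3195
  grad(y) = 1.361, v = y - alpha*grad = -0.6358
  prox(v) = soft_thresh(-0.6358, 0.588) = -0.0478
f(x_3) = 1*(-0.0478)^2 + 2*(-0.0478) + 2.53*|-0.0478| = 0.0276


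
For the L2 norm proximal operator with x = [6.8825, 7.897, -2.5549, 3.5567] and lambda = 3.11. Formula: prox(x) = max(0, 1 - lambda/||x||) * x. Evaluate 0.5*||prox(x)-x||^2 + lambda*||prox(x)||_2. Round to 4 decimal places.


Step 1: Compute ||x||.
||x|| = 11.3538
Step 2: Compute scaling factor.
scale = max(0, 1 - 3.11/11.3538) = 0.7261
Step 3: prox(x) = [4.9973, 5.7339, -1.8551, 2.5825]
||prox(x)|| = 8.2438
Step 4: Proximal objective.
0.5*||prox-x||^2 = 4.8361
lambda*||prox|| = 25.6382
Total = 30.4743


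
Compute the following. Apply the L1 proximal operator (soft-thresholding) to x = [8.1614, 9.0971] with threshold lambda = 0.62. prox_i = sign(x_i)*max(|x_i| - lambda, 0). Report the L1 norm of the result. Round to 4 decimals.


Soft-thresholding with lambda = 0.62:
prox(8.1614) = sign(8.1614)*max(|8.1614| - 0.62, 0) = 7.5414
prox(9.0971) = sign(9.0971)*max(|9.0971| - 0.62, 0) = 8.4771
prox(x) = [7.5414, 8.4771]
||prox(x)||_1 = 7.5414 + 8.4771 = 16.0185


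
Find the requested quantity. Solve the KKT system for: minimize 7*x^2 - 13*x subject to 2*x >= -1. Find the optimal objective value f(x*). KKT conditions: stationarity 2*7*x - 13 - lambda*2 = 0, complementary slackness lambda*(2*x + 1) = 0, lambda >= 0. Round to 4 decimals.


Step 1: Try lambda = 0 (constraint inactive).
Stationarity: 2*7*x - 13 = 0
x* = 13/(2*7) = 13/14 = 0.9286 (rounded; the exact value 13/14 is used below)
Check constraint: 2*0.9286 = 1.8572 >= -1 -- satisfied.
Step 2: Compute optimal value.
f(x*) = 7*(13/14)^2 - 13*(13/14) = -6.0357


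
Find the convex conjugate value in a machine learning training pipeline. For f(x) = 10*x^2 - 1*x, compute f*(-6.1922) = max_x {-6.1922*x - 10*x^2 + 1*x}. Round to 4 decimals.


f*(y) = sup_x {y*x - a*x^2 - b*x} = sup_x {(y-b)*x - a*x^2}
FOC: (y - b) - 2a*x = 0 => x* = (y - b)/(2a)
x* = (-6.1922 + 1)/(2*10) = -0.2596
f*(-6.1922) = (y-b)^2/(4a) = (-6.1922 + 1)^2/(4*10)
= 26.9589/40 = 0.674


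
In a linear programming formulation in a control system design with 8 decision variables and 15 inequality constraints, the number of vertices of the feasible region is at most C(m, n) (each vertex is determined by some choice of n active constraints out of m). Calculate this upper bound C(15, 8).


Each vertex corresponds to some choice of n active constraints out of m, so the number of vertices is at most C(m, n) = m! / (n!(m-n)!).
m = 15, n = 8
Numerator: 15 * 14 * 13 * 12 * 11 * 10 * 9 * 8
Denominator: 8! = 40320
C(15, 8) = 6435


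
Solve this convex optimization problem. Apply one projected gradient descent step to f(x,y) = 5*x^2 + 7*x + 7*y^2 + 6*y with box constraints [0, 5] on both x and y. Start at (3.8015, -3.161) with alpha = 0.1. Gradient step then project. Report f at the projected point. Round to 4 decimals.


Step 1: Compute gradient at (3.8015, -3.161).
grad_x = 2*5*3.8015 + 7 = 45.015
grad_y = 2*7*-3.161 + 6 = -38.254
Step 2: Gradient step.
x_raw = 3.8015 - 0.1*45.015 = -0.7
y_raw = -3.161 - 0.1*-38.254 = 0.6644
Step 3: Project onto [0, 5].
x_proj = clip(-0.7) = 0.0
y_proj = clip(0.6644) = 0.6644
Step 4: Evaluate f.
f(0.0, 0.6644) = 7.0764


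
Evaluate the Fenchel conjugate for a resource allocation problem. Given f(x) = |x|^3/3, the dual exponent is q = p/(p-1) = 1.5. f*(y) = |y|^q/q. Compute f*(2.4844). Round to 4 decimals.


The conjugate exponent q satisfies 1/p + 1/q = 1.
p = 3, so q = 3/(3 - 1) = 1.5
|y|^q = 2.4844^1.5 = 3.9159
f*(2.4844) = 3.9159 / 1.5 = 2.6106


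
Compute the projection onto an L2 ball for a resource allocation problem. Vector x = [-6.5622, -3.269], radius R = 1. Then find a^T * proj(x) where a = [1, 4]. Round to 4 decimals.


Step 1: Compute ||x|| (intermediates to 6 decimals).
||x|| = sqrt((-6.5622)^2 + (-3.269)^2) = 7.331359
Step 2: Project.
Since ||x|| > R, scale = R/||x|| = 1/7.331359 = 0.1364, proj(x) = scale * x
proj(x) = [-0.895084, -0.445892]
Step 3: Dot product.
a^T * proj(x) = 1*(-0.895084) + 4*(-0.445892) = -2.6787


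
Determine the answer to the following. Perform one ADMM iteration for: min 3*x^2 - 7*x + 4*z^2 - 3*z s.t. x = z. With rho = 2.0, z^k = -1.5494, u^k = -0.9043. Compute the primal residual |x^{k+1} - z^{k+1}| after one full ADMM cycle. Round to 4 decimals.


ADMM iteration with rho = 2.0, z^k = -1.5494, u^k = -0.9043
Step 1: x-update.
Minimize 3*x^2 - 7*x + (2.0/2)*(x + 1.5494 - 0.9043)^2
FOC: (2*3 + 2.0)*x = 7 + 2.0*(-1.5494 + 0.9043)
x^{k+1} = 0.7137
Step 2: z-update.
Minimize 4*z^2 - 3*z + (2.0/2)*(0.7137 - z - 0.9043)^2
FOC: (2*4 + 2.0)*z = 3 + 2.0*(0.7137 - 0.9043)
z^{k+1} = 0.2619
Step 3: u-update.
u^{k+1} = -0.9043 + 0.7137 - 0.2619 = -0.4525
Step 4: Primal residual = |0.7137 - 0.2619| = 0.4518


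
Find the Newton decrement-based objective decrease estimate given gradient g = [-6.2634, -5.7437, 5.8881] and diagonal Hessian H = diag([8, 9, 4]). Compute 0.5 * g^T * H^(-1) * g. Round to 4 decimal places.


Step 1: H is diagonal, so H^(-1) * g = [-0.7829, -0.6382, 1.472].
Step 2: g^T H^(-1) g = sum_i g_i^2 / H_ii
  = (-6.2634)^2/8 + (-5.7437)^2/9 + (5.8881)^2/4
  = 4.9038 + 3.6656 + 8.6674 = 17.2368
Step 3: Objective decrease = 0.5 * g^T H^(-1) g = 8.6184


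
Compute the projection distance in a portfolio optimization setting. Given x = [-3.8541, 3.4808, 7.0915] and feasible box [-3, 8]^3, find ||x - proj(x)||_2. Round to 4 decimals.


Project each component onto [-3, 8].
clip(-3.8541) = -3.0, clip(3.4808) = 3.4808, clip(7.0915) = 7.0915
Projection = [-3.0, 3.4808, 7.0915]
Squared diffs: [0.7295, 0.0, 0.0]
Distance = sqrt(0.7295) = 0.8541


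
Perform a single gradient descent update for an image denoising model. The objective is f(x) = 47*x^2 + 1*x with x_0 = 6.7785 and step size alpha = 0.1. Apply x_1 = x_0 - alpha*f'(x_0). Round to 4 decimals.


We compute the gradient at x_0 and apply the update.
f'(x) = 94*x + 1
f'(6.7785) = 94*6.7785 + 1 = 638.179
x_1 = 6.7785 - 0.1*638.179 = -57.0394


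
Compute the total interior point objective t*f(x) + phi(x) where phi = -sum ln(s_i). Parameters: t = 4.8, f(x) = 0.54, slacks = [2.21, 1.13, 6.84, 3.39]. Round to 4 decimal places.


Step 1: Compute log-barrier.
ln values: [0.793, 0.1222, 1.9228, 1.2208]
phi = -(0.793 + 0.1222 + 1.9228 + 1.2208) = -4.0588
Step 2: Compute augmented objective.
t*f(x) = 4.8*0.54 = 2.592
Total = 2.592 - 4.0588 = -1.4668


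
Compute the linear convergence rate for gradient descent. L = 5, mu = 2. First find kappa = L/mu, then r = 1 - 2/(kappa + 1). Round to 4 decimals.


Step 1: Compute the condition number.
kappa = L/mu = 5/2 = 2.5
Step 2: Compute the convergence rate.
r = 1 - 2/(kappa + 1) = 1 - 2*mu/(L + mu) = (L - mu)/(L + mu) = 3/7 = 0.4286


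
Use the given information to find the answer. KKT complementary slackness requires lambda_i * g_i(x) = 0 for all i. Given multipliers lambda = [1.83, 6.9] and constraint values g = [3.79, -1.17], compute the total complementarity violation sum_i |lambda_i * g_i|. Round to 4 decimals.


KKT complementary slackness check:
lambda_1 * g_1 = 1.83 * 3.79 = 6.9357
lambda_2 * g_2 = 6.9 * -1.17 = -8.073
Total violation = 6.9357 + 8.073 = 15.0087


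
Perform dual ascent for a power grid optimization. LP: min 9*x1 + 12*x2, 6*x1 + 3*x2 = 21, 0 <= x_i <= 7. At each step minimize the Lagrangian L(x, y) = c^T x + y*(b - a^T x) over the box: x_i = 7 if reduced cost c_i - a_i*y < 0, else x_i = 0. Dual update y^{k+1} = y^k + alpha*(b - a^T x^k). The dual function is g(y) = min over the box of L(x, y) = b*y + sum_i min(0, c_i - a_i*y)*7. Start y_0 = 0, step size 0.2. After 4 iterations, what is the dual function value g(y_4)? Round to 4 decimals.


Dual ascent for LP: min 9*x1 + 12*x2, 6*x1 + 3*x2 = 21, 0 <= x_i <= 7
Step 1: y^k = 0.0, reduced costs: (9.0, 12.0)
  x^k = (0.0, 0.0), subgradient = b - a^T x = 21.0
  y^{k+1} = 0.0 + 0.2*21.0 = 4.2
Step 2: y^k = 4.2, reduced costs: (-16.2, -0.6)
  x^k = (7.0, 7.0), subgradient = b - a^T x = -42.0
  y^{k+1} = 4.2 + 0.2*-42.0 = -4.2
Step 3: y^k = -4.2, reduced costs: (34.2, 24.6)
  x^k = (0.0, 0.0), subgradient = b - a^T x = 21.0
  y^{k+1} = -4.2 + 0.2*21.0 = 0.0
Step 4: y^k = 0.0, reduced costs: (9.0, 12.0)
  x^k = (0.0, 0.0), subgradient = b - a^T x = 21.0
  y^{k+1} = 0.0 + 0.2*21.0 = 4.2
Dual objective at y_4 = 4.2: reduced costs (-16.2, -0.6), box minimizer x = (7.0, 7.0)
g(y_4) = b*y + (c1 - a1*y)*x1 + (c2 - a2*y)*x2 = 21*4.2 + (-16.2)*7.0 + (-0.6)*7.0 = 88.2 - 113.4 - 4.2 = -29.4


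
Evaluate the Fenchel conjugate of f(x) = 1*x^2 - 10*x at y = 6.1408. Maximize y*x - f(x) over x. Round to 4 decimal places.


f*(y) = sup_x {y*x - a*x^2 - b*x} = sup_x {(y-b)*x - a*x^2}
FOC: (y - b) - 2a*x = 0 => x* = (y - b)/(2a)
x* = (6.1408 + 10)/(2*1) = 8.0704
f*(6.1408) = (y-b)^2/(4a) = (6.1408 + 10)^2/(4*1)
= 260.5254/4 = 65.1314


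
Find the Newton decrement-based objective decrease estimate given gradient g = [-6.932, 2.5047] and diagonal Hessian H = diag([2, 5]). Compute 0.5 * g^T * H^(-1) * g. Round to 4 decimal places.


Step 1: H is diagonal, so H^(-1) * g = [-3.466, 0.5009].
Step 2: g^T H^(-1) g = sum_i g_i^2 / H_ii
  = (-6.932)^2/2 + (2.5047)^2/5
  = 24.0263 + 1.2547 = 25.281
Step 3: Objective decrease = 0.5 * g^T H^(-1) g = 12.6405


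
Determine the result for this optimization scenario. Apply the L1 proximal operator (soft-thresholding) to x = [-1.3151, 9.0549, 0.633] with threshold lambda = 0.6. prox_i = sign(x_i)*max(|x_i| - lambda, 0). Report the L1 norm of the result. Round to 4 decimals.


Soft-thresholding with lambda = 0.6:
prox(-1.3151) = sign(-1.3151)*max(|-1.3151| - 0.6, 0) = -0.7151
prox(9.0549) = sign(9.0549)*max(|9.0549| - 0.6, 0) = 8.4549
prox(0.633) = sign(0.633)*max(|0.633| - 0.6, 0) = 0.033
prox(x) = [-0.7151, 8.4549, 0.033]
||prox(x)||_1 = 0.7151 + 8.4549 + 0.033 = 9.203


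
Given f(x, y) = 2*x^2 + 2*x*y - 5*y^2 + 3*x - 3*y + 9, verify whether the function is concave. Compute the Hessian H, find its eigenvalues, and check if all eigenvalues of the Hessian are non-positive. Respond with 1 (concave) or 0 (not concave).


The Hessian of f(x,y) = 2*x^2 + 2*x*y - 5*y^2 + 3*x - 3*y + 9 is:
H = [[4, 2], [2, -10]]
Trace = 4 - 10 = -6
Determinant = 4*-10 - (2)^2 = -44
Discriminant = (-6)^2 - 4*-44 = 212.0
Eigenvalues: lambda_1 = -10.2801, lambda_2 = 4.2801
The function is not concave.

0


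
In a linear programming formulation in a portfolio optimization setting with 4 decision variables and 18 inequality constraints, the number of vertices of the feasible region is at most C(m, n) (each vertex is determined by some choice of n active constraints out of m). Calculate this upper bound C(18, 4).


Each vertex corresponds to some choice of n active constraints out of m, so the number of vertices is at most C(m, n) = m! / (n!(m-n)!).
m = 18, n = 4
Numerator: 18 * 17 * 16 * 15
Denominator: 4! = 24
C(18, 4) = 3060


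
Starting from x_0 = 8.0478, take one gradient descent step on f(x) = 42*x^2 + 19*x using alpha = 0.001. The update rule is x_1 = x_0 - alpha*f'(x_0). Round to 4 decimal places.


We compute the gradient at x_0 and apply the update.
f'(x) = 84*x + 19
f'(8.0478) = 84*8.0478 + 19 = 695.0152
x_1 = 8.0478 - 0.001*695.0152 = 7.3528


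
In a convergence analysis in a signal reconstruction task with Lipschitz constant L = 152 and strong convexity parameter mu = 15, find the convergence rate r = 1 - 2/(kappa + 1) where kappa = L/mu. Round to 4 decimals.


Step 1: Compute the condition number.
kappa = L/mu = 152/15 = 10.1333
Step 2: Compute the convergence rate.
r = 1 - 2/(kappa + 1) = 1 - 2*mu/(L + mu) = (L - mu)/(L + mu) = 137/167 = 0.8204


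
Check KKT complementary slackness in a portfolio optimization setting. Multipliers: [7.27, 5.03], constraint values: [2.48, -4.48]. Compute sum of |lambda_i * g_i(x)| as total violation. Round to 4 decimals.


KKT complementary slackness check:
lambda_1 * g_1 = 7.27 * 2.48 = 18.0296
lambda_2 * g_2 = 5.03 * -4.48 = -22.5344
Total violation = 18.0296 + 22.5344 = 40.564


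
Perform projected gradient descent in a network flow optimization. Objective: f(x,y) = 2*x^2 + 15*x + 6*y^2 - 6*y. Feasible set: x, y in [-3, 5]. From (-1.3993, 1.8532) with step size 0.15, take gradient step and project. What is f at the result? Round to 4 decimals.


Step 1: Compute gradient at (-1.3993, 1.8532).
grad_x = 2*2*-1.3993 + 15 = 9.4028
grad_y = 2*6*1.8532 - 6 = 16.2384
Step 2: Gradient step.
x_raw = -1.3993 - 0.15*9.4028 = -2.8097
y_raw = 1.8532 - 0.15*16.2384 = -0.5826
Step 3: Project onto [-3, 5].
x_proj = clip(-2.8097) = -2.8097
y_proj = clip(-0.5826) = -0.5826
Step 4: Evaluate f.
f(-2.8097, -0.5826) = -20.8251


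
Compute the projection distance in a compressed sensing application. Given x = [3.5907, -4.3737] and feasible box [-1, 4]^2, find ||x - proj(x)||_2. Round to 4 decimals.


Project each component onto [-1, 4].
clip(3.5907) = 3.5907, clip(-4.3737) = -1.0
Projection = [3.5907, -1.0]
Squared diffs: [0.0, 11.3819]
Distance = sqrt(11.3819) = 3.3737


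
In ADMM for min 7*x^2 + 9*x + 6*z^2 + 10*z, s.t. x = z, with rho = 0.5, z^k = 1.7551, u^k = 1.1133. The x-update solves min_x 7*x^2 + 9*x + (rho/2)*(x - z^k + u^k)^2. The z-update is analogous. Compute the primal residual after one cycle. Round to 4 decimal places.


ADMM iteration with rho = 0.5, z^k = 1.7551, u^k = 1.1133
Step 1: x-update.
Minimize 7*x^2 + 9*x + (0.5/2)*(x - 1.7551 + 1.1133)^2
FOC: (2*7 + 0.5)*x = -9 + 0.5*(1.7551 - 1.1133)
x^{k+1} = -0.5986
Step 2: z-update.
Minimize 6*z^2 + 10*z + (0.5/2)*(-0.5986 - z + 1.1133)^2
FOC: (2*6 + 0.5)*z = -10 + 0.5*(-0.5986 + 1.1133)
z^{k+1} = -0.7794
Step 3: u-update.
u^{k+1} = 1.1133 - 0.5986 + 0.7794 = 1.2942
Step 4: Primal residual = |-0.5986 + 0.7794| = 0.1809


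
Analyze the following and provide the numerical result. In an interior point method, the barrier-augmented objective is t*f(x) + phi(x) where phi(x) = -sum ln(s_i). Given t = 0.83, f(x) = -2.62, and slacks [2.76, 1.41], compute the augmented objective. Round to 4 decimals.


Step 1: Compute log-barrier.
ln values: [1.0152, 0.3436]
phi = -(1.0152 + 0.3436) = -1.3588
Step 2: Compute augmented objective.
t*f(x) = 0.83*-2.62 = -2.1746
Total = -2.1746 - 1.3588 = -3.5334


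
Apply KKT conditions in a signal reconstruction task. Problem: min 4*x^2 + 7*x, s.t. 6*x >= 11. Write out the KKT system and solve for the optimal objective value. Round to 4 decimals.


Step 1: Try lambda = 0 (constraint inactive).
x_unc = -7/(2*4) = -0.875
Check: 6*-0.875 = -5.25 < 11 -- violated!
Step 2: Constraint must be active: 6*x = 11
x* = 11/6 = 1.8333 (rounded; the exact value 11/6 is used below)
lambda = (2*4*(11/6) + 7)/6 = 3.6111
Step 3: Compute optimal value.
f(x*) = 4*(11/6)^2 + 7*(11/6) = 26.2778


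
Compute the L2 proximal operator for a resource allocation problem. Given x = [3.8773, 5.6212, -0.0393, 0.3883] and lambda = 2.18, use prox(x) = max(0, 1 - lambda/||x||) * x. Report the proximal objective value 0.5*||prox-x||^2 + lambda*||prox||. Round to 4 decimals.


Step 1: Compute ||x||.
||x|| = 6.8399
Step 2: Compute scaling factor.
scale = max(0, 1 - 2.18/6.8399) = 0.6813
Step 3: prox(x) = [2.6415, 3.8296, -0.0268, 0.2645]
||prox(x)|| = 4.6599
Step 4: Proximal objective.
0.5*||prox-x||^2 = 2.3762
lambda*||prox|| = 10.1586
Total = 12.5347


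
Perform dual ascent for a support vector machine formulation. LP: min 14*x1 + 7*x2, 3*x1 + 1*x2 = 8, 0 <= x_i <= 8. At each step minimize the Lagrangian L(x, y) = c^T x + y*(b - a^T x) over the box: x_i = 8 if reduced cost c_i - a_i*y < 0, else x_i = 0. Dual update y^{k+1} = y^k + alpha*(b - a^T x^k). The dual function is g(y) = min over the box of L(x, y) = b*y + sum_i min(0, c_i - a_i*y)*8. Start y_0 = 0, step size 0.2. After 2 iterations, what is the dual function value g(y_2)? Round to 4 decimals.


Dual ascent for LP: min 14*x1 + 7*x2, 3*x1 + 1*x2 = 8, 0 <= x_i <= 8
Step 1: y^k = 0.0, reduced costs: (14.0, 7.0)
  x^k = (0.0, 0.0), subgradient = b - a^T x = 8.0
  y^{k+1} = 0.0 + 0.2*8.0 = 1.6
Step 2: y^k = 1.6, reduced costs: (9.2, 5.4)
  x^k = (0.0, 0.0), subgradient = b - a^T x = 8.0
  y^{k+1} = 1.6 + 0.2*8.0 = 3.2
Dual objective at y_2 = 3.2: reduced costs (4.4, 3.8), box minimizer x = (0.0, 0.0)
g(y_2) = b*y + (c1 - a1*y)*x1 + (c2 - a2*y)*x2 = 8*3.2 + 4.4*0.0 + 3.8*0.0 = 25.6 + 0.0 + 0.0 = 25.6


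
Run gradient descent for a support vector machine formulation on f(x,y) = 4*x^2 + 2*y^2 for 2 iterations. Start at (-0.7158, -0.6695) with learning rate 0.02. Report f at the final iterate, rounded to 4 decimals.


Gradient descent on f(x,y) = 4*x^2 + 2*y^2.
Starting point: (-0.7158, -0.6695), alpha = 0.02
Step 1: grad_x = 2*4*-0.7158 = -5.7264, grad_y = 2*2*-0.6695 = -2.678
  x_1 = -0.7158 - 0.02*-5.7264 = -0.6013
  y_1 = -0.6695 - 0.02*-2.678 = -0.6159
Step 2: grad_x = 2*4*-0.6013 = -4.8102, grad_y = 2*2*-0.6159 = -2.4638
  x_2 = -0.6013 - 0.02*-4.8102 = -0.5051
  y_2 = -0.6159 - 0.02*-2.4638 = -0.5667
f(-0.5051, -0.5667) = 4*(-0.5051)^2 + 2*(-0.5667)^2 = 1.6626


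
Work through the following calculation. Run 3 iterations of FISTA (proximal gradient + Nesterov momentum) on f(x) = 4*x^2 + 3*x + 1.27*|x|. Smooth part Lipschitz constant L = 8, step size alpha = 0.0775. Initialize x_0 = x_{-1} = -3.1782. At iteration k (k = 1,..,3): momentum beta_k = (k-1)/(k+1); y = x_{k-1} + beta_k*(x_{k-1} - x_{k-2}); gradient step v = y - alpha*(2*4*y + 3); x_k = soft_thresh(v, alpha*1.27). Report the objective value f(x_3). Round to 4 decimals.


FISTA on f(x) = 4*x^2 + 3*x + 1.27*|x|
L = 8, alpha = 0.0775
Iteration 1: beta = 0.0, y = -3.1782 + 0.0*(-3.1782 + 3.1782) = -3.1782
  grad(y) = -22.4256, v = y - alpha*grad = -1.4402
  prox(v) = soft_thresh(-1.4402, 0.0984) = -1.3418
Iteration 2: beta = 0.3333, y = -1.3418 + 0.3333*(-1.3418 + 3.1782) = -0.7297
  grad(y) = -2.8372, v = y - alpha*grad = -0.5098
  prox(v) = soft_thresh(-0.5098, 0.0984) = -0.4113
Iteration 3: beta = 0.5, y = -0.4113 + 0.5*(-0.4113 + 1.3418) = 0.0539
  grad(y) = 3.431, v = y - alpha*grad = -0.212
  prox(v) = soft_thresh(-0.212, 0.0984) = -0.1136
f(x_3) = 4*(-0.1136)^2 + 3*(-0.1136) + 1.27*|-0.1136| = -0.1449


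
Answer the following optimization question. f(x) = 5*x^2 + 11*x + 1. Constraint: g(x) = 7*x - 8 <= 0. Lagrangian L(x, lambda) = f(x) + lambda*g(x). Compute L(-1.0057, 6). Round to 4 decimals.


Step 1: Evaluate f(x).
f(-1.0057) = 5*(-1.0057)^2 + 11*(-1.0057) + 1 = -5.0055
Step 2: Evaluate g(x).
g(-1.0057) = 7*-1.0057 - 8 = -15.0399
Step 3: Compute Lagrangian.
L = -5.0055 + 6*-15.0399 = -95.2449


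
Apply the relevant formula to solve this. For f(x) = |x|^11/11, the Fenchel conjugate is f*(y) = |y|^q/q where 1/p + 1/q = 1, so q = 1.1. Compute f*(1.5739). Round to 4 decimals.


The conjugate exponent q satisfies 1/p + 1/q = 1.
p = 11, so q = 11/(11 - 1) = 1.1
|y|^q = 1.5739^1.1 = 1.6469
f*(1.5739) = 1.6469 / 1.1 = 1.4972


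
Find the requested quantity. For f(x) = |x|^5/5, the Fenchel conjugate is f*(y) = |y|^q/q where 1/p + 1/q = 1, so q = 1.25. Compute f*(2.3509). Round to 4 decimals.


The conjugate exponent q satisfies 1/p + 1/q = 1.
p = 5, so q = 5/(5 - 1) = 1.25
|y|^q = 2.3509^1.25 = 2.911
f*(2.3509) = 2.911 / 1.25 = 2.3288


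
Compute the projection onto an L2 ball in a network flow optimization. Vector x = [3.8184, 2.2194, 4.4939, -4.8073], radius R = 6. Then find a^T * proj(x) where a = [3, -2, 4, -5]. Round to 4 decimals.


Step 1: Compute ||x|| (intermediates to 6 decimals).
||x|| = sqrt(3.8184^2 + 2.2194^2 + 4.4939^2 + (-4.8073)^2) = 7.925351
Step 2: Project.
Since ||x|| > R, scale = R/||x|| = 6/7.925351 = 0.757064, proj(x) = scale * x
proj(x) = [2.890773, 1.680228, 3.40217, -3.639434]
Step 3: Dot product.
a^T * proj(x) = 3*2.890773 - 2*1.680228 + 4*3.40217 - 5*(-3.639434) = 37.1177


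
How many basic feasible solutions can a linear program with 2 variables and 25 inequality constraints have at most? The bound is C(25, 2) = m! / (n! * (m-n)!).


Each vertex corresponds to some choice of n active constraints out of m, so the number of vertices is at most C(m, n) = m! / (n!(m-n)!).
m = 25, n = 2
Numerator: 25 * 24
Denominator: 2! = 2
C(25, 2) = 300


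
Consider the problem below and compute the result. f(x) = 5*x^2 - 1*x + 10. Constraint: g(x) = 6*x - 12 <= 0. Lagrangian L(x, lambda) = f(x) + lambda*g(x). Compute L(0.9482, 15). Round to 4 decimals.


Step 1: Evaluate f(x).
f(0.9482) = 5*0.9482^2 - 1*0.9482 + 10 = 13.5472
Step 2: Evaluate g(x).
g(0.9482) = 6*0.9482 - 12 = -6.3108
Step 3: Compute Lagrangian.
L = 13.5472 + 15*-6.3108 = -81.1148


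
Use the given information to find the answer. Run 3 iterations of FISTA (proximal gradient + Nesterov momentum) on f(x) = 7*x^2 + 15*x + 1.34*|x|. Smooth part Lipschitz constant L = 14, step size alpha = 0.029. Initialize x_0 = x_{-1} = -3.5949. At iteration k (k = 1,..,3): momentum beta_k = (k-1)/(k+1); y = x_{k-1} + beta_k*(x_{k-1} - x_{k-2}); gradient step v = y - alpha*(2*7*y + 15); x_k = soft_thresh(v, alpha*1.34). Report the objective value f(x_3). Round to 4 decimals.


FISTA on f(x) = 7*x^2 + 15*x + 1.34*|x|
L = 14, alpha = 0.029
Iteration 1: beta = 0.0, y = -3.5949 + 0.0*(-3.5949 + 3.5949) = -3.5949
  grad(y) = -35.3286, v = y - alpha*grad = -2.5704
  prox(v) = soft_thresh(-2.5704, 0.0389) = -2.5315
Iteration 2: beta = 0.3333, y = -2.5315 + 0.3333*(-2.5315 + 3.5949) = -2.177
  grad(y) = -15.4787, v = y - alpha*grad = -1.7282
  prox(v) = soft_thresh(-1.7282, 0.0389) = -1.6893
Iteration 3: beta = 0.5, y = -1.6893 + 0.5*(-1.6893 + 2.5315) = -1.2682
  grad(y) = -2.7549, v = y - alpha*grad = -1.1883
  prox(v) = soft_thresh(-1.1883, 0.0389) = -1.1495
f(x_3) = 7*(-1.1495)^2 + 15*(-1.1495) + 1.34*|-1.1495| = -6.4528


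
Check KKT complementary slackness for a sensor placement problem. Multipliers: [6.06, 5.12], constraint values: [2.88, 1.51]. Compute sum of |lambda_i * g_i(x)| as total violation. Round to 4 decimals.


KKT complementary slackness check:
lambda_1 * g_1 = 6.06 * 2.88 = 17.4528
lambda_2 * g_2 = 5.12 * 1.51 = 7.7312
Total violation = 17.4528 + 7.7312 = 25.184


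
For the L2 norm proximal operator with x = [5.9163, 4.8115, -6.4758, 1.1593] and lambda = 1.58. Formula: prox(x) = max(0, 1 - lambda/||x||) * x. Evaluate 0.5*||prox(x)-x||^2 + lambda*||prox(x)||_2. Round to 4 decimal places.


Step 1: Compute ||x||.
||x|| = 10.0714
Step 2: Compute scaling factor.
scale = max(0, 1 - 1.58/10.0714) = 0.8431
Step 3: prox(x) = [4.9882, 4.0567, -5.4599, 0.9774]
||prox(x)|| = 8.4914
Step 4: Proximal objective.
0.5*||prox-x||^2 = 1.2482
lambda*||prox|| = 13.4164
Total = 14.6646


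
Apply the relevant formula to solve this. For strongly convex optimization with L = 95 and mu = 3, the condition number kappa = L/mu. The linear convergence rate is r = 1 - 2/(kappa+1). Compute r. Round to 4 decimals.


Step 1: Compute the condition number.
kappa = L/mu = 95/3 = 31.6667
Step 2: Compute the convergence rate.
r = 1 - 2/(kappa + 1) = 1 - 2*mu/(L + mu) = (L - mu)/(L + mu) = 92/98 = 0.9388


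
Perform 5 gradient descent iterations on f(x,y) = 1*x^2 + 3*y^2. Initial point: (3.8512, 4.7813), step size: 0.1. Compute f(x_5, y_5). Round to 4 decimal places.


Gradient descent on f(x,y) = 1*x^2 + 3*y^2.
Starting point: (3.8512, 4.7813), alpha = 0.1
Step 1: grad_x = 2*1*3.8512 = 7.7024, grad_y = 2*3*4.7813 = 28.6878
  x_1 = 3.8512 - 0.1*7.7024 = 3.081
  y_1 = 4.7813 - 0.1*28.6878 = 1.9125
Step 2: grad_x = 2*1*3.081 = 6.1619, grad_y = 2*3*1.9125 = 11.4751
  x_2 = 3.081 - 0.1*6.1619 = 2.4648
  y_2 = 1.9125 - 0.1*11.4751 = 0.765
Step 3: grad_x = 2*1*2.4648 = 4.9295, grad_y = 2*3*0.765 = 4.59
  x_3 = 2.4648 - 0.1*4.9295 = 1.9718
  y_3 = 0.765 - 0.1*4.59 = 0.306
Step 4: grad_x = 2*1*1.9718 = 3.9436, grad_y = 2*3*0.306 = 1.836
  x_4 = 1.9718 - 0.1*3.9436 = 1.5775
  y_4 = 0.306 - 0.1*1.836 = 0.1224
Step 5: grad_x = 2*1*1.5775 = 3.1549, grad_y = 2*3*0.1224 = 0.7344
  x_5 = 1.5775 - 0.1*3.1549 = 1.262
  y_5 = 0.1224 - 0.1*0.7344 = 0.049
f(1.262, 0.049) = 1*1.262^2 + 3*0.049^2 = 1.5997


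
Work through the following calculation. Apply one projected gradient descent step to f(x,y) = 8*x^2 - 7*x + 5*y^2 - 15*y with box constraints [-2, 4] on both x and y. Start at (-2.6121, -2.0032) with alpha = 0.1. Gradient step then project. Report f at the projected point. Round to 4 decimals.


Step 1: Compute gradient at (-2.6121, -2.0032).
grad_x = 2*8*-2.6121 - 7 = -48.7936
grad_y = 2*5*-2.0032 - 15 = -35.032
Step 2: Gradient step.
x_raw = -2.6121 - 0.1*-48.7936 = 2.2673
y_raw = -2.0032 - 0.1*-35.032 = 1.5
Step 3: Project onto [-2, 4].
x_proj = clip(2.2673) = 2.2673
y_proj = clip(1.5) = 1.5
Step 4: Evaluate f.
f(2.2673, 1.5) = 14.0029


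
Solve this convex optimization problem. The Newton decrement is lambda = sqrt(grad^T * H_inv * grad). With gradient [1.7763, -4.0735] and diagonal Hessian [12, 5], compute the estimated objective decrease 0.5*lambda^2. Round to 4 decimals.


Step 1: H is diagonal, so H^(-1) * g = [0.148, -0.8147].
Step 2: g^T H^(-1) g = sum_i g_i^2 / H_ii
  = (1.7763)^2/12 + (-4.0735)^2/5
  = 0.2629 + 3.3187 = 3.5816
Step 3: Objective decrease = 0.5 * g^T H^(-1) g = 1.7908


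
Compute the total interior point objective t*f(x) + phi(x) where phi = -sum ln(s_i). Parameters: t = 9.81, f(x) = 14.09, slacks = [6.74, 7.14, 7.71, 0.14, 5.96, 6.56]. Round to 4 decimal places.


Step 1: Compute log-barrier.
ln values: [1.9081, 1.9657, 2.0425, -1.9661, 1.7851, 1.881]
phi = -(1.9081 + 1.9657 + 2.0425 - 1.9661 + 1.7851 + 1.881) = -7.6162
Step 2: Compute augmented objective.
t*f(x) = 9.81*14.09 = 138.2229
Total = 138.2229 - 7.6162 = 130.6067


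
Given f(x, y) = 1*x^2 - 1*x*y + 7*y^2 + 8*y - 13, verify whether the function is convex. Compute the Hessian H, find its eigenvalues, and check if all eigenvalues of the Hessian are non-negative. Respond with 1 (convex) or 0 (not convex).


The Hessian of f(x,y) = 1*x^2 - 1*x*y + 7*y^2 + 8*y - 13 is:
H = [[2, -1], [-1, 14]]
Trace = 2 + 14 = 16
Determinant = 2*14 - (-1)^2 = 27
Discriminant = (16)^2 - 4*27 = 148.0
Eigenvalues: lambda_1 = 1.9172, lambda_2 = 14.0828
The function is convex.

1


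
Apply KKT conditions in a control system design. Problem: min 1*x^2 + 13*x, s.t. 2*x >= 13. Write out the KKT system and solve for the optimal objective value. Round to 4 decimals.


Step 1: Try lambda = 0 (constraint inactive).
x_unc = -13/(2*1) = -6.5
Check: 2*-6.5 = -13.0 < 13 -- violated!
Step 2: Constraint must be active: 2*x = 13
x* = 13/2 = 6.5
lambda = (2*1*6.5 + 13)/2 = 13.0
Step 3: Compute optimal value.
f(x*) = 1*6.5^2 + 13*6.5 = 126.75


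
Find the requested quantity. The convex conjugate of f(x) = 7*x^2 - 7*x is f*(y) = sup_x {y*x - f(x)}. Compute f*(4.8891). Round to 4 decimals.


f*(y) = sup_x {y*x - a*x^2 - b*x} = sup_x {(y-b)*x - a*x^2}
FOC: (y - b) - 2a*x = 0 => x* = (y - b)/(2a)
x* = (4.8891 + 7)/(2*7) = 0.8492
f*(4.8891) = (y-b)^2/(4a) = (4.8891 + 7)^2/(4*7)
= 141.3507/28 = 5.0482


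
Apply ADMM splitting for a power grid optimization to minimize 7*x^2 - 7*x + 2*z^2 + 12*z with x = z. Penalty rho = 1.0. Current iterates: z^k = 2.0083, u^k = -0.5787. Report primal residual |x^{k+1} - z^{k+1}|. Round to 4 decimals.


ADMM iteration with rho = 1.0, z^k = 2.0083, u^k = -0.5787
Step 1: x-update.
Minimize 7*x^2 - 7*x + (1.0/2)*(x - 2.0083 - 0.5787)^2
FOC: (2*7 + 1.0)*x = 7 + 1.0*(2.0083 + 0.5787)
x^{k+1} = 0.6391
Step 2: z-update.
Minimize 2*z^2 + 12*z + (1.0/2)*(0.6391 - z - 0.5787)^2
FOC: (2*2 + 1.0)*z = -12 + 1.0*(0.6391 - 0.5787)
z^{k+1} = -2.3879
Step 3: u-update.
u^{k+1} = -0.5787 + 0.6391 + 2.3879 = 2.4483
Step 4: Primal residual = |0.6391 + 2.3879| = 3.027


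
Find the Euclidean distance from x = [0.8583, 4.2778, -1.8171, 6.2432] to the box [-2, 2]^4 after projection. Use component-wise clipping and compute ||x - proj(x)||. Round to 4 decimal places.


Project each component onto [-2, 2].
clip(0.8583) = 0.8583, clip(4.2778) = 2.0, clip(-1.8171) = -1.8171, clip(6.2432) = 2.0
Projection = [0.8583, 2.0, -1.8171, 2.0]
Squared diffs: [0.0, 5.1884, 0.0, 18.0047]
Distance = sqrt(23.1931) = 4.8159


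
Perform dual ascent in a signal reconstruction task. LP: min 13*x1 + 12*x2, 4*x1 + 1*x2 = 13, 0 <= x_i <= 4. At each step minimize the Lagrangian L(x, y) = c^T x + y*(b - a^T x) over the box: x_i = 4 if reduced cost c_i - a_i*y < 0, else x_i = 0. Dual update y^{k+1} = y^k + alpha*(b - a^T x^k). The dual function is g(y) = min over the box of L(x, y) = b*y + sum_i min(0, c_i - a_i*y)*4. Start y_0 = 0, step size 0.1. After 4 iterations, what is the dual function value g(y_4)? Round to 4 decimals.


Dual ascent for LP: min 13*x1 + 12*x2, 4*x1 + 1*x2 = 13, 0 <= x_i <= 4
Step 1: y^k = 0.0, reduced costs: (13.0, 12.0)
  x^k = (0.0, 0.0), subgradient = b - a^T x = 13.0
  y^{k+1} = 0.0 + 0.1*13.0 = 1.3
Step 2: y^k = 1.3, reduced costs: (7.8, 10.7)
  x^k = (0.0, 0.0), subgradient = b - a^T x = 13.0
  y^{k+1} = 1.3 + 0.1*13.0 = 2.6
Step 3: y^k = 2.6, reduced costs: (2.6, 9.4)
  x^k = (0.0, 0.0), subgradient = b - a^T x = 13.0
  y^{k+1} = 2.6 + 0.1*13.0 = 3.9
Step 4: y^k = 3.9, reduced costs: (-2.6, 8.1)
  x^k = (4.0, 0.0), subgradient = b - a^T x = -3.0
  y^{k+1} = 3.9 + 0.1*-3.0 = 3.6
Dual objective at y_4 = 3.6: reduced costs (-1.4, 8.4), box minimizer x = (4.0, 0.0)
g(y_4) = b*y + (c1 - a1*y)*x1 + (c2 - a2*y)*x2 = 13*3.6 + (-1.4)*4.0 + 8.4*0.0 = 46.8 - 5.6 + 0.0 = 41.2


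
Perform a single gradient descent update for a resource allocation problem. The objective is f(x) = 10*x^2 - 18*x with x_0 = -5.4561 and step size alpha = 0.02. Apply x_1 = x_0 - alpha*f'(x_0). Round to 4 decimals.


We compute the gradient at x_0 and apply the update.
f'(x) = 20*x - 18
f'(-5.4561) = 20*-5.4561 - 18 = -127.122
x_1 = -5.4561 - 0.02*-127.122 = -2.9137


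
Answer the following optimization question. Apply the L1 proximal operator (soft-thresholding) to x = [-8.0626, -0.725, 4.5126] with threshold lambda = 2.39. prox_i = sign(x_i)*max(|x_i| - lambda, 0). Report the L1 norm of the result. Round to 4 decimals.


Soft-thresholding with lambda = 2.39:
prox(-8.0626) = sign(-8.0626)*max(|-8.0626| - 2.39, 0) = -5.6726
prox(-0.725) = sign(-0.725)*max(|-0.725| - 2.39, 0) = 0.0
prox(4.5126) = sign(4.5126)*max(|4.5126| - 2.39, 0) = 2.1226
prox(x) = [-5.6726, 0.0, 2.1226]
||prox(x)||_1 = 5.6726 + 0.0 + 2.1226 = 7.7952


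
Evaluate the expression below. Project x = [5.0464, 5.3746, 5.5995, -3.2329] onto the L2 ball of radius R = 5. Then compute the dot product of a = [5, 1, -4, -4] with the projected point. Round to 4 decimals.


Step 1: Compute ||x|| (intermediates to 6 decimals).
||x|| = sqrt(5.0464^2 + 5.3746^2 + 5.5995^2 + (-3.2329)^2) = 9.806045
Step 2: Project.
Since ||x|| > R, scale = R/||x|| = 5/9.806045 = 0.50989, proj(x) = scale * x
proj(x) = [2.573109, 2.740455, 2.855129, -1.648423]
Step 3: Dot product.
a^T * proj(x) = 5*2.573109 + 1*2.740455 - 4*2.855129 - 4*(-1.648423) = 10.7792
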